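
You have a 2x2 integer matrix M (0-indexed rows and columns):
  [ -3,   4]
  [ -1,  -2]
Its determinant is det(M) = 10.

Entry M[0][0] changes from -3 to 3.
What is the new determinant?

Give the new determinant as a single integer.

Answer: -2

Derivation:
det is linear in row 0: changing M[0][0] by delta changes det by delta * cofactor(0,0).
Cofactor C_00 = (-1)^(0+0) * minor(0,0) = -2
Entry delta = 3 - -3 = 6
Det delta = 6 * -2 = -12
New det = 10 + -12 = -2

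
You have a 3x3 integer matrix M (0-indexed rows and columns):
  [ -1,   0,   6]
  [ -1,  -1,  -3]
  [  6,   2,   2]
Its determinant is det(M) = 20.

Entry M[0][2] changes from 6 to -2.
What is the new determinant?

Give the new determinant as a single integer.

det is linear in row 0: changing M[0][2] by delta changes det by delta * cofactor(0,2).
Cofactor C_02 = (-1)^(0+2) * minor(0,2) = 4
Entry delta = -2 - 6 = -8
Det delta = -8 * 4 = -32
New det = 20 + -32 = -12

Answer: -12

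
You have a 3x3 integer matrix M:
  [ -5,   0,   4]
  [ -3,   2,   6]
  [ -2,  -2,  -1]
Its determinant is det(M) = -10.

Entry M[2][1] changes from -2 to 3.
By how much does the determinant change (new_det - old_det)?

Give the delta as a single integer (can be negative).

Answer: 90

Derivation:
Cofactor C_21 = 18
Entry delta = 3 - -2 = 5
Det delta = entry_delta * cofactor = 5 * 18 = 90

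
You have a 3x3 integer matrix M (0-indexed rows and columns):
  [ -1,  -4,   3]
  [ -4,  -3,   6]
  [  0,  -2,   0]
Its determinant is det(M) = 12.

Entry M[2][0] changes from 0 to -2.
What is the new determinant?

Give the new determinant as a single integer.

det is linear in row 2: changing M[2][0] by delta changes det by delta * cofactor(2,0).
Cofactor C_20 = (-1)^(2+0) * minor(2,0) = -15
Entry delta = -2 - 0 = -2
Det delta = -2 * -15 = 30
New det = 12 + 30 = 42

Answer: 42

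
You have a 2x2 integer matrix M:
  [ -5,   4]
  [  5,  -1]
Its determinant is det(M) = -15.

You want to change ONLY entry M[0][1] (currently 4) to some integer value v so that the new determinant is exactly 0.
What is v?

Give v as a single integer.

det is linear in entry M[0][1]: det = old_det + (v - 4) * C_01
Cofactor C_01 = -5
Want det = 0: -15 + (v - 4) * -5 = 0
  (v - 4) = 15 / -5 = -3
  v = 4 + (-3) = 1

Answer: 1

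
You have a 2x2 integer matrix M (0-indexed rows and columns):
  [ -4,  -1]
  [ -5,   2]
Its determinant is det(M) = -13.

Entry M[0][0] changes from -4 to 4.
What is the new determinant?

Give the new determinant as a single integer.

det is linear in row 0: changing M[0][0] by delta changes det by delta * cofactor(0,0).
Cofactor C_00 = (-1)^(0+0) * minor(0,0) = 2
Entry delta = 4 - -4 = 8
Det delta = 8 * 2 = 16
New det = -13 + 16 = 3

Answer: 3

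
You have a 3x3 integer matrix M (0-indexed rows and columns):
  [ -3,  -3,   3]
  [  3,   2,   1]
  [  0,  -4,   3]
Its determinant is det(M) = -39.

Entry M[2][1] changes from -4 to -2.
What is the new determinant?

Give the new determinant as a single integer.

det is linear in row 2: changing M[2][1] by delta changes det by delta * cofactor(2,1).
Cofactor C_21 = (-1)^(2+1) * minor(2,1) = 12
Entry delta = -2 - -4 = 2
Det delta = 2 * 12 = 24
New det = -39 + 24 = -15

Answer: -15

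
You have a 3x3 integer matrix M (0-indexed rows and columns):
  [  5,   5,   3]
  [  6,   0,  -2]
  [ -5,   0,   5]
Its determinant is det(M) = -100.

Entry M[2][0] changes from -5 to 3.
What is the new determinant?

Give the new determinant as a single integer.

Answer: -180

Derivation:
det is linear in row 2: changing M[2][0] by delta changes det by delta * cofactor(2,0).
Cofactor C_20 = (-1)^(2+0) * minor(2,0) = -10
Entry delta = 3 - -5 = 8
Det delta = 8 * -10 = -80
New det = -100 + -80 = -180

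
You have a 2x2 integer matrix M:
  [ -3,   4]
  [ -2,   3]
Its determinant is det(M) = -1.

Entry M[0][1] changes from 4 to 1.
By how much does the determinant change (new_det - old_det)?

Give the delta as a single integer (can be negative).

Answer: -6

Derivation:
Cofactor C_01 = 2
Entry delta = 1 - 4 = -3
Det delta = entry_delta * cofactor = -3 * 2 = -6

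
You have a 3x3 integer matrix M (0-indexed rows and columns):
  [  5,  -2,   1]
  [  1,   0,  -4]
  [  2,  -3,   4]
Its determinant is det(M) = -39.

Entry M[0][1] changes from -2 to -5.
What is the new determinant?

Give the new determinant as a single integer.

det is linear in row 0: changing M[0][1] by delta changes det by delta * cofactor(0,1).
Cofactor C_01 = (-1)^(0+1) * minor(0,1) = -12
Entry delta = -5 - -2 = -3
Det delta = -3 * -12 = 36
New det = -39 + 36 = -3

Answer: -3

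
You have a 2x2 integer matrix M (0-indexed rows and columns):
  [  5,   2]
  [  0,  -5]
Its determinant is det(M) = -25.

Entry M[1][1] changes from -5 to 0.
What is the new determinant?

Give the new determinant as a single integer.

Answer: 0

Derivation:
det is linear in row 1: changing M[1][1] by delta changes det by delta * cofactor(1,1).
Cofactor C_11 = (-1)^(1+1) * minor(1,1) = 5
Entry delta = 0 - -5 = 5
Det delta = 5 * 5 = 25
New det = -25 + 25 = 0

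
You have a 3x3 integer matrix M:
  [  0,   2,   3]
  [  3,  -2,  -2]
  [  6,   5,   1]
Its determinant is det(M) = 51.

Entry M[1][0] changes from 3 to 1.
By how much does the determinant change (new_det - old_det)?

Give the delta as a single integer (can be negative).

Answer: -26

Derivation:
Cofactor C_10 = 13
Entry delta = 1 - 3 = -2
Det delta = entry_delta * cofactor = -2 * 13 = -26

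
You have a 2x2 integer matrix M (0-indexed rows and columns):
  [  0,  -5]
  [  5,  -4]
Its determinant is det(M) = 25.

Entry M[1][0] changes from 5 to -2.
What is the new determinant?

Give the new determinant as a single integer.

Answer: -10

Derivation:
det is linear in row 1: changing M[1][0] by delta changes det by delta * cofactor(1,0).
Cofactor C_10 = (-1)^(1+0) * minor(1,0) = 5
Entry delta = -2 - 5 = -7
Det delta = -7 * 5 = -35
New det = 25 + -35 = -10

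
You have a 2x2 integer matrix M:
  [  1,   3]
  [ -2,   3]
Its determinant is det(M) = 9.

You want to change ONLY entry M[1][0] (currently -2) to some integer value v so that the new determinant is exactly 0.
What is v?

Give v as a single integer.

det is linear in entry M[1][0]: det = old_det + (v - -2) * C_10
Cofactor C_10 = -3
Want det = 0: 9 + (v - -2) * -3 = 0
  (v - -2) = -9 / -3 = 3
  v = -2 + (3) = 1

Answer: 1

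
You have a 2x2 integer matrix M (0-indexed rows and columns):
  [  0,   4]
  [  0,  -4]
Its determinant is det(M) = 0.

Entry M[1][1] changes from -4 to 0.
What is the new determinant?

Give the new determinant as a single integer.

Answer: 0

Derivation:
det is linear in row 1: changing M[1][1] by delta changes det by delta * cofactor(1,1).
Cofactor C_11 = (-1)^(1+1) * minor(1,1) = 0
Entry delta = 0 - -4 = 4
Det delta = 4 * 0 = 0
New det = 0 + 0 = 0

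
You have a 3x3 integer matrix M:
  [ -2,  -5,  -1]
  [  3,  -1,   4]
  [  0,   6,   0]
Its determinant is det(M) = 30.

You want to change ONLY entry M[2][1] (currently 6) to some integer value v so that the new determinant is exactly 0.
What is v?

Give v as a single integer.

Answer: 0

Derivation:
det is linear in entry M[2][1]: det = old_det + (v - 6) * C_21
Cofactor C_21 = 5
Want det = 0: 30 + (v - 6) * 5 = 0
  (v - 6) = -30 / 5 = -6
  v = 6 + (-6) = 0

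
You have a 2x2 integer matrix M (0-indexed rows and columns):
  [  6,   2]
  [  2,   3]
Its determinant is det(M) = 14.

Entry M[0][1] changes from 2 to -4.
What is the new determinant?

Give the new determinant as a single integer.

det is linear in row 0: changing M[0][1] by delta changes det by delta * cofactor(0,1).
Cofactor C_01 = (-1)^(0+1) * minor(0,1) = -2
Entry delta = -4 - 2 = -6
Det delta = -6 * -2 = 12
New det = 14 + 12 = 26

Answer: 26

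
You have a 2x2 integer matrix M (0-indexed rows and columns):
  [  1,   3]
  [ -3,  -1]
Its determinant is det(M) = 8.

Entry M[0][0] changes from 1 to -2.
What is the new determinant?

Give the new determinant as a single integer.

Answer: 11

Derivation:
det is linear in row 0: changing M[0][0] by delta changes det by delta * cofactor(0,0).
Cofactor C_00 = (-1)^(0+0) * minor(0,0) = -1
Entry delta = -2 - 1 = -3
Det delta = -3 * -1 = 3
New det = 8 + 3 = 11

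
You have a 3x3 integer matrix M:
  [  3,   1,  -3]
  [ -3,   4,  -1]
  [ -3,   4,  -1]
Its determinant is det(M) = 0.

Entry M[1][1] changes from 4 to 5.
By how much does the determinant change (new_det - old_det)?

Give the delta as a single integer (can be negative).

Answer: -12

Derivation:
Cofactor C_11 = -12
Entry delta = 5 - 4 = 1
Det delta = entry_delta * cofactor = 1 * -12 = -12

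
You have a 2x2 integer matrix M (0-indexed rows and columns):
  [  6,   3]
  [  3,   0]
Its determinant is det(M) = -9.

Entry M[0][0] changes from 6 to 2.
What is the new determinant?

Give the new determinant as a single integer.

det is linear in row 0: changing M[0][0] by delta changes det by delta * cofactor(0,0).
Cofactor C_00 = (-1)^(0+0) * minor(0,0) = 0
Entry delta = 2 - 6 = -4
Det delta = -4 * 0 = 0
New det = -9 + 0 = -9

Answer: -9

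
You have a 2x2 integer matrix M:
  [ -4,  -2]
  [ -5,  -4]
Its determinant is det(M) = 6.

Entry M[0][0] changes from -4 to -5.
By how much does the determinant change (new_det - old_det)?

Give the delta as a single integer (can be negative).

Answer: 4

Derivation:
Cofactor C_00 = -4
Entry delta = -5 - -4 = -1
Det delta = entry_delta * cofactor = -1 * -4 = 4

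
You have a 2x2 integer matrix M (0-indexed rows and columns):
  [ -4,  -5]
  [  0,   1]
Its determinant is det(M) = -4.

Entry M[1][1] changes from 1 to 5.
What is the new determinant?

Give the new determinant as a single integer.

det is linear in row 1: changing M[1][1] by delta changes det by delta * cofactor(1,1).
Cofactor C_11 = (-1)^(1+1) * minor(1,1) = -4
Entry delta = 5 - 1 = 4
Det delta = 4 * -4 = -16
New det = -4 + -16 = -20

Answer: -20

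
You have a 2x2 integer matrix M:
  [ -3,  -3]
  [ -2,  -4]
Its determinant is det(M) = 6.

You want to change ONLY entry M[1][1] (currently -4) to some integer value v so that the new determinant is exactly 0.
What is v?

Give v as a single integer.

det is linear in entry M[1][1]: det = old_det + (v - -4) * C_11
Cofactor C_11 = -3
Want det = 0: 6 + (v - -4) * -3 = 0
  (v - -4) = -6 / -3 = 2
  v = -4 + (2) = -2

Answer: -2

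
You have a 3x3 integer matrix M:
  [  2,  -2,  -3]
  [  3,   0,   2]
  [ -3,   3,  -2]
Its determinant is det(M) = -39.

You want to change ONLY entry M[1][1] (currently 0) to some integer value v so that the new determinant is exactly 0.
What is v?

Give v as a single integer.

Answer: -3

Derivation:
det is linear in entry M[1][1]: det = old_det + (v - 0) * C_11
Cofactor C_11 = -13
Want det = 0: -39 + (v - 0) * -13 = 0
  (v - 0) = 39 / -13 = -3
  v = 0 + (-3) = -3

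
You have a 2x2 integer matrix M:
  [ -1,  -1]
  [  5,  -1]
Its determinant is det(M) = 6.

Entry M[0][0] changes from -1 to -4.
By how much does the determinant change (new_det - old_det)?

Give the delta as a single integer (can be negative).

Answer: 3

Derivation:
Cofactor C_00 = -1
Entry delta = -4 - -1 = -3
Det delta = entry_delta * cofactor = -3 * -1 = 3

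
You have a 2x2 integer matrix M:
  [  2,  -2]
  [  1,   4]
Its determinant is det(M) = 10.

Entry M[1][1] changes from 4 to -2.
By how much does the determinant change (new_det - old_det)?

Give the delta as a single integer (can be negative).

Answer: -12

Derivation:
Cofactor C_11 = 2
Entry delta = -2 - 4 = -6
Det delta = entry_delta * cofactor = -6 * 2 = -12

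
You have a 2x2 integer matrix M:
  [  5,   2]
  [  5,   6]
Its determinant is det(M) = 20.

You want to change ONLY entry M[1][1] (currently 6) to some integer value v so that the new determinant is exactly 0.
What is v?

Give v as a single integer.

det is linear in entry M[1][1]: det = old_det + (v - 6) * C_11
Cofactor C_11 = 5
Want det = 0: 20 + (v - 6) * 5 = 0
  (v - 6) = -20 / 5 = -4
  v = 6 + (-4) = 2

Answer: 2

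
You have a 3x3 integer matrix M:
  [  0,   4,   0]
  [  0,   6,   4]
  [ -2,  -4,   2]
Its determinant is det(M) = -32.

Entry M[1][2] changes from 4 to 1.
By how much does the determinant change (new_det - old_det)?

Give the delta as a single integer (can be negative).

Answer: 24

Derivation:
Cofactor C_12 = -8
Entry delta = 1 - 4 = -3
Det delta = entry_delta * cofactor = -3 * -8 = 24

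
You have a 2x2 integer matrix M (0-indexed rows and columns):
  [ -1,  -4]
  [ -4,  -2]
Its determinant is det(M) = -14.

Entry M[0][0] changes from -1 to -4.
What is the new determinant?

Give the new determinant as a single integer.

det is linear in row 0: changing M[0][0] by delta changes det by delta * cofactor(0,0).
Cofactor C_00 = (-1)^(0+0) * minor(0,0) = -2
Entry delta = -4 - -1 = -3
Det delta = -3 * -2 = 6
New det = -14 + 6 = -8

Answer: -8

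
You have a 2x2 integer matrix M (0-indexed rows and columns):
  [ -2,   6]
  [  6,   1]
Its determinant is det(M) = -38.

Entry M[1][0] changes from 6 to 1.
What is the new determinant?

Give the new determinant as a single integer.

det is linear in row 1: changing M[1][0] by delta changes det by delta * cofactor(1,0).
Cofactor C_10 = (-1)^(1+0) * minor(1,0) = -6
Entry delta = 1 - 6 = -5
Det delta = -5 * -6 = 30
New det = -38 + 30 = -8

Answer: -8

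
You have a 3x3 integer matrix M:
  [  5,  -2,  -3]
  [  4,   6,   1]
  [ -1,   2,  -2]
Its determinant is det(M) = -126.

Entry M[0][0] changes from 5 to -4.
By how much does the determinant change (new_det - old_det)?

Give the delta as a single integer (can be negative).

Answer: 126

Derivation:
Cofactor C_00 = -14
Entry delta = -4 - 5 = -9
Det delta = entry_delta * cofactor = -9 * -14 = 126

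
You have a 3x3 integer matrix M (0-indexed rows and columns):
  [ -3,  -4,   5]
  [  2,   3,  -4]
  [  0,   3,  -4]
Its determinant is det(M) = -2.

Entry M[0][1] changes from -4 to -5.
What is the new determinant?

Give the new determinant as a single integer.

det is linear in row 0: changing M[0][1] by delta changes det by delta * cofactor(0,1).
Cofactor C_01 = (-1)^(0+1) * minor(0,1) = 8
Entry delta = -5 - -4 = -1
Det delta = -1 * 8 = -8
New det = -2 + -8 = -10

Answer: -10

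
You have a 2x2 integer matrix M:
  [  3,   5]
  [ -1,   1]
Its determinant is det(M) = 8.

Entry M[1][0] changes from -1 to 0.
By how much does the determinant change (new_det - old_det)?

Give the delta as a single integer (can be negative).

Cofactor C_10 = -5
Entry delta = 0 - -1 = 1
Det delta = entry_delta * cofactor = 1 * -5 = -5

Answer: -5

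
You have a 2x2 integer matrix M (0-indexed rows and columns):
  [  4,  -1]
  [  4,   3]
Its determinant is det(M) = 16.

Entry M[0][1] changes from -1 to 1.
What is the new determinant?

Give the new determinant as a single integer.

Answer: 8

Derivation:
det is linear in row 0: changing M[0][1] by delta changes det by delta * cofactor(0,1).
Cofactor C_01 = (-1)^(0+1) * minor(0,1) = -4
Entry delta = 1 - -1 = 2
Det delta = 2 * -4 = -8
New det = 16 + -8 = 8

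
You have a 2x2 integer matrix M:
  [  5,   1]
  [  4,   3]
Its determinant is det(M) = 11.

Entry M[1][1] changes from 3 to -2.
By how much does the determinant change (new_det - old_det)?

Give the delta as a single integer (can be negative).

Cofactor C_11 = 5
Entry delta = -2 - 3 = -5
Det delta = entry_delta * cofactor = -5 * 5 = -25

Answer: -25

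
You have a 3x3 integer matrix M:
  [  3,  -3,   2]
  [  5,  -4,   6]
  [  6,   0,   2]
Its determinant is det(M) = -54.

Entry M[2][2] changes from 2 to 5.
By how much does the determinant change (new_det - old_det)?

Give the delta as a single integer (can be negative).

Cofactor C_22 = 3
Entry delta = 5 - 2 = 3
Det delta = entry_delta * cofactor = 3 * 3 = 9

Answer: 9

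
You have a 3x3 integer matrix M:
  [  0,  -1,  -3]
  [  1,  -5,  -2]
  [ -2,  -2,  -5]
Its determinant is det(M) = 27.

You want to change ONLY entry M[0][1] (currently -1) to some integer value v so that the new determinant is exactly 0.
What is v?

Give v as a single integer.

Answer: -4

Derivation:
det is linear in entry M[0][1]: det = old_det + (v - -1) * C_01
Cofactor C_01 = 9
Want det = 0: 27 + (v - -1) * 9 = 0
  (v - -1) = -27 / 9 = -3
  v = -1 + (-3) = -4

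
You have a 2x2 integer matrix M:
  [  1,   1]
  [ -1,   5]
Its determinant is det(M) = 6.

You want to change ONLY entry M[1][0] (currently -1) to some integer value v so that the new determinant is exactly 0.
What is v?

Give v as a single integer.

Answer: 5

Derivation:
det is linear in entry M[1][0]: det = old_det + (v - -1) * C_10
Cofactor C_10 = -1
Want det = 0: 6 + (v - -1) * -1 = 0
  (v - -1) = -6 / -1 = 6
  v = -1 + (6) = 5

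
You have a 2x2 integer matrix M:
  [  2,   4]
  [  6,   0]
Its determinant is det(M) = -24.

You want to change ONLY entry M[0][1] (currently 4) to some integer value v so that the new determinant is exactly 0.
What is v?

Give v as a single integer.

det is linear in entry M[0][1]: det = old_det + (v - 4) * C_01
Cofactor C_01 = -6
Want det = 0: -24 + (v - 4) * -6 = 0
  (v - 4) = 24 / -6 = -4
  v = 4 + (-4) = 0

Answer: 0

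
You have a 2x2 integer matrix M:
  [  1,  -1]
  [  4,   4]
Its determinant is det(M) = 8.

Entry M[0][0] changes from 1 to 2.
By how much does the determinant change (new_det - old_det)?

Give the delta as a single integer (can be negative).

Answer: 4

Derivation:
Cofactor C_00 = 4
Entry delta = 2 - 1 = 1
Det delta = entry_delta * cofactor = 1 * 4 = 4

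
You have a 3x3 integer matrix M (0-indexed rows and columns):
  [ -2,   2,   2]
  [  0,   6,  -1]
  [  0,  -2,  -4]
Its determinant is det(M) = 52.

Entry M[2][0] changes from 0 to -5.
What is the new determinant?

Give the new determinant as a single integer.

Answer: 122

Derivation:
det is linear in row 2: changing M[2][0] by delta changes det by delta * cofactor(2,0).
Cofactor C_20 = (-1)^(2+0) * minor(2,0) = -14
Entry delta = -5 - 0 = -5
Det delta = -5 * -14 = 70
New det = 52 + 70 = 122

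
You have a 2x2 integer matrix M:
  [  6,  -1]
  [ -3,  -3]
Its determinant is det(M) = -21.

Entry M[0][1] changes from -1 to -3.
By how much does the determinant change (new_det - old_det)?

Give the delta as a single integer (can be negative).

Cofactor C_01 = 3
Entry delta = -3 - -1 = -2
Det delta = entry_delta * cofactor = -2 * 3 = -6

Answer: -6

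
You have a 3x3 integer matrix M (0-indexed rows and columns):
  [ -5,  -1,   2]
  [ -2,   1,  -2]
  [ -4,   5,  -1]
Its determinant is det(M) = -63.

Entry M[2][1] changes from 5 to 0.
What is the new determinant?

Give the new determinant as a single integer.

Answer: 7

Derivation:
det is linear in row 2: changing M[2][1] by delta changes det by delta * cofactor(2,1).
Cofactor C_21 = (-1)^(2+1) * minor(2,1) = -14
Entry delta = 0 - 5 = -5
Det delta = -5 * -14 = 70
New det = -63 + 70 = 7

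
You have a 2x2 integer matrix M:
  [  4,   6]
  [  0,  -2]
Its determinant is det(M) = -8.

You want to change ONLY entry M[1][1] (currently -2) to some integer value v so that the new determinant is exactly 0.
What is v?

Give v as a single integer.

Answer: 0

Derivation:
det is linear in entry M[1][1]: det = old_det + (v - -2) * C_11
Cofactor C_11 = 4
Want det = 0: -8 + (v - -2) * 4 = 0
  (v - -2) = 8 / 4 = 2
  v = -2 + (2) = 0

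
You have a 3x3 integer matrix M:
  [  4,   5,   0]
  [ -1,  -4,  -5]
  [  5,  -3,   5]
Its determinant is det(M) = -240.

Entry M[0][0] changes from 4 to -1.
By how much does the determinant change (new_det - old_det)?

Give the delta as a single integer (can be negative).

Answer: 175

Derivation:
Cofactor C_00 = -35
Entry delta = -1 - 4 = -5
Det delta = entry_delta * cofactor = -5 * -35 = 175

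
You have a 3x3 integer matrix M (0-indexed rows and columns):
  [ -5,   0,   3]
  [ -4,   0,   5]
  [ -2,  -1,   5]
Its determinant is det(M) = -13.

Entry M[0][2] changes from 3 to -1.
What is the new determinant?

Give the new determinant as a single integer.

Answer: -29

Derivation:
det is linear in row 0: changing M[0][2] by delta changes det by delta * cofactor(0,2).
Cofactor C_02 = (-1)^(0+2) * minor(0,2) = 4
Entry delta = -1 - 3 = -4
Det delta = -4 * 4 = -16
New det = -13 + -16 = -29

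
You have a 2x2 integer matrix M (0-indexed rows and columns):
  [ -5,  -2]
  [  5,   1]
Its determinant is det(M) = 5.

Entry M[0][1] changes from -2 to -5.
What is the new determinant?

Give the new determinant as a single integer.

Answer: 20

Derivation:
det is linear in row 0: changing M[0][1] by delta changes det by delta * cofactor(0,1).
Cofactor C_01 = (-1)^(0+1) * minor(0,1) = -5
Entry delta = -5 - -2 = -3
Det delta = -3 * -5 = 15
New det = 5 + 15 = 20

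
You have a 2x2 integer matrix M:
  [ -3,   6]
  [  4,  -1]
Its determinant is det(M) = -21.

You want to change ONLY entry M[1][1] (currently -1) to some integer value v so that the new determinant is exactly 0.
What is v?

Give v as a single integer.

det is linear in entry M[1][1]: det = old_det + (v - -1) * C_11
Cofactor C_11 = -3
Want det = 0: -21 + (v - -1) * -3 = 0
  (v - -1) = 21 / -3 = -7
  v = -1 + (-7) = -8

Answer: -8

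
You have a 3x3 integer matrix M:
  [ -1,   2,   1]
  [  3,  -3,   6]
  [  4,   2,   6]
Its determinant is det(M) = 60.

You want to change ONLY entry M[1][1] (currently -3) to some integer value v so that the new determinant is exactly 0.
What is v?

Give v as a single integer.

det is linear in entry M[1][1]: det = old_det + (v - -3) * C_11
Cofactor C_11 = -10
Want det = 0: 60 + (v - -3) * -10 = 0
  (v - -3) = -60 / -10 = 6
  v = -3 + (6) = 3

Answer: 3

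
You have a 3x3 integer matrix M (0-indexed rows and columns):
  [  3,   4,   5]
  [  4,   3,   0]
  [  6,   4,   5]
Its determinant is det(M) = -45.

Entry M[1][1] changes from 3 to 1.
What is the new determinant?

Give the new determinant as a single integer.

Answer: -15

Derivation:
det is linear in row 1: changing M[1][1] by delta changes det by delta * cofactor(1,1).
Cofactor C_11 = (-1)^(1+1) * minor(1,1) = -15
Entry delta = 1 - 3 = -2
Det delta = -2 * -15 = 30
New det = -45 + 30 = -15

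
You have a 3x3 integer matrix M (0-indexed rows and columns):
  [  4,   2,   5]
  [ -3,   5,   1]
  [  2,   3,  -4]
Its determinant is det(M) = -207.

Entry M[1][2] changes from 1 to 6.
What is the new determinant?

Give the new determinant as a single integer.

det is linear in row 1: changing M[1][2] by delta changes det by delta * cofactor(1,2).
Cofactor C_12 = (-1)^(1+2) * minor(1,2) = -8
Entry delta = 6 - 1 = 5
Det delta = 5 * -8 = -40
New det = -207 + -40 = -247

Answer: -247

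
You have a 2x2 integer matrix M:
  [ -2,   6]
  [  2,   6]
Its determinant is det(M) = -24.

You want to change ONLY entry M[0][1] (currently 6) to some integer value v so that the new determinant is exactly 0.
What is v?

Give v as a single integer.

Answer: -6

Derivation:
det is linear in entry M[0][1]: det = old_det + (v - 6) * C_01
Cofactor C_01 = -2
Want det = 0: -24 + (v - 6) * -2 = 0
  (v - 6) = 24 / -2 = -12
  v = 6 + (-12) = -6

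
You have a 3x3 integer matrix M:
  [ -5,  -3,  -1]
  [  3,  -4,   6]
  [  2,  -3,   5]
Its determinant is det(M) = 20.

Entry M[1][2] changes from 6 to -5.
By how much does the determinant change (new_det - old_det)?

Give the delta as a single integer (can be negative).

Answer: 231

Derivation:
Cofactor C_12 = -21
Entry delta = -5 - 6 = -11
Det delta = entry_delta * cofactor = -11 * -21 = 231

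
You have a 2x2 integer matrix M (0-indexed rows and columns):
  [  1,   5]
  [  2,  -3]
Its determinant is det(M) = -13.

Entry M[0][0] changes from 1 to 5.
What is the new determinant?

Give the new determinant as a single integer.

det is linear in row 0: changing M[0][0] by delta changes det by delta * cofactor(0,0).
Cofactor C_00 = (-1)^(0+0) * minor(0,0) = -3
Entry delta = 5 - 1 = 4
Det delta = 4 * -3 = -12
New det = -13 + -12 = -25

Answer: -25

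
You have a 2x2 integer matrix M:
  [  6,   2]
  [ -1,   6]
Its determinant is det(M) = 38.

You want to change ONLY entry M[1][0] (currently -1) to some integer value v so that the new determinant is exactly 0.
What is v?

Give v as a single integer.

Answer: 18

Derivation:
det is linear in entry M[1][0]: det = old_det + (v - -1) * C_10
Cofactor C_10 = -2
Want det = 0: 38 + (v - -1) * -2 = 0
  (v - -1) = -38 / -2 = 19
  v = -1 + (19) = 18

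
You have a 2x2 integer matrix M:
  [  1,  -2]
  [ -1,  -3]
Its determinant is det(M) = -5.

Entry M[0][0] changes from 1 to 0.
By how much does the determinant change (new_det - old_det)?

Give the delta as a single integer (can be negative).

Answer: 3

Derivation:
Cofactor C_00 = -3
Entry delta = 0 - 1 = -1
Det delta = entry_delta * cofactor = -1 * -3 = 3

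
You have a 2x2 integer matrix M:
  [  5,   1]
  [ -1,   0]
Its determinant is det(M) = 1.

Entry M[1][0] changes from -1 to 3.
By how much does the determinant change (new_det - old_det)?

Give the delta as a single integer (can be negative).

Answer: -4

Derivation:
Cofactor C_10 = -1
Entry delta = 3 - -1 = 4
Det delta = entry_delta * cofactor = 4 * -1 = -4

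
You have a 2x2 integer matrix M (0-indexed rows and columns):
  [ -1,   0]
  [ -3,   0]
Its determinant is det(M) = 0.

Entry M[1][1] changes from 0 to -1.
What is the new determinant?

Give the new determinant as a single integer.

det is linear in row 1: changing M[1][1] by delta changes det by delta * cofactor(1,1).
Cofactor C_11 = (-1)^(1+1) * minor(1,1) = -1
Entry delta = -1 - 0 = -1
Det delta = -1 * -1 = 1
New det = 0 + 1 = 1

Answer: 1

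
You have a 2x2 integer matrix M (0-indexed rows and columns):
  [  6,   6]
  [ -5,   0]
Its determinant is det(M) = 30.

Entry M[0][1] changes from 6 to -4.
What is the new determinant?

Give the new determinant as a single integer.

Answer: -20

Derivation:
det is linear in row 0: changing M[0][1] by delta changes det by delta * cofactor(0,1).
Cofactor C_01 = (-1)^(0+1) * minor(0,1) = 5
Entry delta = -4 - 6 = -10
Det delta = -10 * 5 = -50
New det = 30 + -50 = -20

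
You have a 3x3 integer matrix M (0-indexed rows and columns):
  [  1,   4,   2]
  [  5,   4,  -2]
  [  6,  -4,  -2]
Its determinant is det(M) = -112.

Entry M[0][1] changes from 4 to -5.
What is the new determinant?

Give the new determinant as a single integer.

Answer: -94

Derivation:
det is linear in row 0: changing M[0][1] by delta changes det by delta * cofactor(0,1).
Cofactor C_01 = (-1)^(0+1) * minor(0,1) = -2
Entry delta = -5 - 4 = -9
Det delta = -9 * -2 = 18
New det = -112 + 18 = -94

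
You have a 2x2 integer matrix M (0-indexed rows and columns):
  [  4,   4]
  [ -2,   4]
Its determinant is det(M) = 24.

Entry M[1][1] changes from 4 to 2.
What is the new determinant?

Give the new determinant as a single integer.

Answer: 16

Derivation:
det is linear in row 1: changing M[1][1] by delta changes det by delta * cofactor(1,1).
Cofactor C_11 = (-1)^(1+1) * minor(1,1) = 4
Entry delta = 2 - 4 = -2
Det delta = -2 * 4 = -8
New det = 24 + -8 = 16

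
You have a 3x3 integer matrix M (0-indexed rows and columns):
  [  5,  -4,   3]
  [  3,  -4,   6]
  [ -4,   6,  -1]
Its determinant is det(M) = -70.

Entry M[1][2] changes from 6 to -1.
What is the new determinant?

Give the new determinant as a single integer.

Answer: 28

Derivation:
det is linear in row 1: changing M[1][2] by delta changes det by delta * cofactor(1,2).
Cofactor C_12 = (-1)^(1+2) * minor(1,2) = -14
Entry delta = -1 - 6 = -7
Det delta = -7 * -14 = 98
New det = -70 + 98 = 28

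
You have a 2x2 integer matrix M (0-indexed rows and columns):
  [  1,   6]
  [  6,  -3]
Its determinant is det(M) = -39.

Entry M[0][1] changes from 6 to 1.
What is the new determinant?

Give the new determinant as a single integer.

Answer: -9

Derivation:
det is linear in row 0: changing M[0][1] by delta changes det by delta * cofactor(0,1).
Cofactor C_01 = (-1)^(0+1) * minor(0,1) = -6
Entry delta = 1 - 6 = -5
Det delta = -5 * -6 = 30
New det = -39 + 30 = -9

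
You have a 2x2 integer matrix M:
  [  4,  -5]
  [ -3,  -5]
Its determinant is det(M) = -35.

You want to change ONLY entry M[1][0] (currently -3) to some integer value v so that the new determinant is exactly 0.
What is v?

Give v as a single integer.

Answer: 4

Derivation:
det is linear in entry M[1][0]: det = old_det + (v - -3) * C_10
Cofactor C_10 = 5
Want det = 0: -35 + (v - -3) * 5 = 0
  (v - -3) = 35 / 5 = 7
  v = -3 + (7) = 4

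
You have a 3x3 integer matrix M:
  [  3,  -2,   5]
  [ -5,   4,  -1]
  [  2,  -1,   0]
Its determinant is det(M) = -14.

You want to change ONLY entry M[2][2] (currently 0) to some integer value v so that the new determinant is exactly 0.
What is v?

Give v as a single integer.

Answer: 7

Derivation:
det is linear in entry M[2][2]: det = old_det + (v - 0) * C_22
Cofactor C_22 = 2
Want det = 0: -14 + (v - 0) * 2 = 0
  (v - 0) = 14 / 2 = 7
  v = 0 + (7) = 7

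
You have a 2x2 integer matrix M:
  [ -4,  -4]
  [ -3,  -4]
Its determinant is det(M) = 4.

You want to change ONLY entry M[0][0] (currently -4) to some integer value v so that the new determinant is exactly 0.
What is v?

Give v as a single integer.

det is linear in entry M[0][0]: det = old_det + (v - -4) * C_00
Cofactor C_00 = -4
Want det = 0: 4 + (v - -4) * -4 = 0
  (v - -4) = -4 / -4 = 1
  v = -4 + (1) = -3

Answer: -3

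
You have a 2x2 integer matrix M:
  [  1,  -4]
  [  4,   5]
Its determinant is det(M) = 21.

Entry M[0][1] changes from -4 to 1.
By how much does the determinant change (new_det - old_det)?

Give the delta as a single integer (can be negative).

Answer: -20

Derivation:
Cofactor C_01 = -4
Entry delta = 1 - -4 = 5
Det delta = entry_delta * cofactor = 5 * -4 = -20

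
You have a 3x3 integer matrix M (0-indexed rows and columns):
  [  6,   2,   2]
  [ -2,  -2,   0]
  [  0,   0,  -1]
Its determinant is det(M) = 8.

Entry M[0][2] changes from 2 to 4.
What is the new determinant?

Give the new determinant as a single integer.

det is linear in row 0: changing M[0][2] by delta changes det by delta * cofactor(0,2).
Cofactor C_02 = (-1)^(0+2) * minor(0,2) = 0
Entry delta = 4 - 2 = 2
Det delta = 2 * 0 = 0
New det = 8 + 0 = 8

Answer: 8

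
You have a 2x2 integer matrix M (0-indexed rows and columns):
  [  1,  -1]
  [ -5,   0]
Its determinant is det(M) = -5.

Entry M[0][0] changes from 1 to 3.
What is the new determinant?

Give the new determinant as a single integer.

det is linear in row 0: changing M[0][0] by delta changes det by delta * cofactor(0,0).
Cofactor C_00 = (-1)^(0+0) * minor(0,0) = 0
Entry delta = 3 - 1 = 2
Det delta = 2 * 0 = 0
New det = -5 + 0 = -5

Answer: -5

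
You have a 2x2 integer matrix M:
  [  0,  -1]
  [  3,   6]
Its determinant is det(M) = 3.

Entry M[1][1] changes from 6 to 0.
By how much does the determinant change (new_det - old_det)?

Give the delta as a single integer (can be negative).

Answer: 0

Derivation:
Cofactor C_11 = 0
Entry delta = 0 - 6 = -6
Det delta = entry_delta * cofactor = -6 * 0 = 0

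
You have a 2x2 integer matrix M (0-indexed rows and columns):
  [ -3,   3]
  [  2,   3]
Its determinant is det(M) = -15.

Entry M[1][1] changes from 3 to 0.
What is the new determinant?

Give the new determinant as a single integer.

det is linear in row 1: changing M[1][1] by delta changes det by delta * cofactor(1,1).
Cofactor C_11 = (-1)^(1+1) * minor(1,1) = -3
Entry delta = 0 - 3 = -3
Det delta = -3 * -3 = 9
New det = -15 + 9 = -6

Answer: -6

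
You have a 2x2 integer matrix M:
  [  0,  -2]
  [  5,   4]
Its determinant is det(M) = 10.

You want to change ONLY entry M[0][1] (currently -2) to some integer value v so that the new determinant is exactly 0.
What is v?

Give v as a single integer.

det is linear in entry M[0][1]: det = old_det + (v - -2) * C_01
Cofactor C_01 = -5
Want det = 0: 10 + (v - -2) * -5 = 0
  (v - -2) = -10 / -5 = 2
  v = -2 + (2) = 0

Answer: 0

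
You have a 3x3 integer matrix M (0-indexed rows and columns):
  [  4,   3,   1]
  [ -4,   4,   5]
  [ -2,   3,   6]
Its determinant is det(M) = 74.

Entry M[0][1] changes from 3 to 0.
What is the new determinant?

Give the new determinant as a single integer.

det is linear in row 0: changing M[0][1] by delta changes det by delta * cofactor(0,1).
Cofactor C_01 = (-1)^(0+1) * minor(0,1) = 14
Entry delta = 0 - 3 = -3
Det delta = -3 * 14 = -42
New det = 74 + -42 = 32

Answer: 32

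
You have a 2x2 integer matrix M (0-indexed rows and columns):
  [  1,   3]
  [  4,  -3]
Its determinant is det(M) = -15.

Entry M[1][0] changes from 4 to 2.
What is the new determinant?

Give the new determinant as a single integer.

det is linear in row 1: changing M[1][0] by delta changes det by delta * cofactor(1,0).
Cofactor C_10 = (-1)^(1+0) * minor(1,0) = -3
Entry delta = 2 - 4 = -2
Det delta = -2 * -3 = 6
New det = -15 + 6 = -9

Answer: -9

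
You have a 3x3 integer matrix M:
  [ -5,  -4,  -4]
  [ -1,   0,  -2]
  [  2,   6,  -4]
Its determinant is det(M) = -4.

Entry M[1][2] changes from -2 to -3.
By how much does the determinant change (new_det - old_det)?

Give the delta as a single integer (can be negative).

Cofactor C_12 = 22
Entry delta = -3 - -2 = -1
Det delta = entry_delta * cofactor = -1 * 22 = -22

Answer: -22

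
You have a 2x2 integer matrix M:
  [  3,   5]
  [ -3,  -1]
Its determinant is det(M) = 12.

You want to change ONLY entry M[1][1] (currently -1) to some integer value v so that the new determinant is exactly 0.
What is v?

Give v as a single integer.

Answer: -5

Derivation:
det is linear in entry M[1][1]: det = old_det + (v - -1) * C_11
Cofactor C_11 = 3
Want det = 0: 12 + (v - -1) * 3 = 0
  (v - -1) = -12 / 3 = -4
  v = -1 + (-4) = -5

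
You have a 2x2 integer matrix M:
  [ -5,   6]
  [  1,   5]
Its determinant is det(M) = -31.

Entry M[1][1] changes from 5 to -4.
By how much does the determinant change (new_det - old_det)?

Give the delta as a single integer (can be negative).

Answer: 45

Derivation:
Cofactor C_11 = -5
Entry delta = -4 - 5 = -9
Det delta = entry_delta * cofactor = -9 * -5 = 45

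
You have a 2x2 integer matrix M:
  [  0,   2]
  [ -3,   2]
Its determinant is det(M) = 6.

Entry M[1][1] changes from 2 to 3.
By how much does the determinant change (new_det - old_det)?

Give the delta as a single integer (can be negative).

Cofactor C_11 = 0
Entry delta = 3 - 2 = 1
Det delta = entry_delta * cofactor = 1 * 0 = 0

Answer: 0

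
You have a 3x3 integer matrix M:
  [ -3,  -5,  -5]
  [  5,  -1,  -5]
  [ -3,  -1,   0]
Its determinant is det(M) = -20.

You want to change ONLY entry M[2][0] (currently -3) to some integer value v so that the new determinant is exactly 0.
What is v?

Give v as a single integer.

Answer: -2

Derivation:
det is linear in entry M[2][0]: det = old_det + (v - -3) * C_20
Cofactor C_20 = 20
Want det = 0: -20 + (v - -3) * 20 = 0
  (v - -3) = 20 / 20 = 1
  v = -3 + (1) = -2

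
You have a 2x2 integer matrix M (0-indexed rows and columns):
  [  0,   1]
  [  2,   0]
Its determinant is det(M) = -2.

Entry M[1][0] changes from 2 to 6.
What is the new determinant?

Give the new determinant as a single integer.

det is linear in row 1: changing M[1][0] by delta changes det by delta * cofactor(1,0).
Cofactor C_10 = (-1)^(1+0) * minor(1,0) = -1
Entry delta = 6 - 2 = 4
Det delta = 4 * -1 = -4
New det = -2 + -4 = -6

Answer: -6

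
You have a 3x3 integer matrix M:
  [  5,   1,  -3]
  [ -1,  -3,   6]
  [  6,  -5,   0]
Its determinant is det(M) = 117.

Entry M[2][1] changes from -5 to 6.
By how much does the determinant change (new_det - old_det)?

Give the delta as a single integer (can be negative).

Cofactor C_21 = -27
Entry delta = 6 - -5 = 11
Det delta = entry_delta * cofactor = 11 * -27 = -297

Answer: -297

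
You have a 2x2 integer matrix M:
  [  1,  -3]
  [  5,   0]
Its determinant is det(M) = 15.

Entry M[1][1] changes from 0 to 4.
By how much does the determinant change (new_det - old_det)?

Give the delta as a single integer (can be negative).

Answer: 4

Derivation:
Cofactor C_11 = 1
Entry delta = 4 - 0 = 4
Det delta = entry_delta * cofactor = 4 * 1 = 4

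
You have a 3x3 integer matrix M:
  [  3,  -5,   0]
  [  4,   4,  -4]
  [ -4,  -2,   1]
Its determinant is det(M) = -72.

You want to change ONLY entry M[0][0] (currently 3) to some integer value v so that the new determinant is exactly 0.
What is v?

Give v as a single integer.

Answer: -15

Derivation:
det is linear in entry M[0][0]: det = old_det + (v - 3) * C_00
Cofactor C_00 = -4
Want det = 0: -72 + (v - 3) * -4 = 0
  (v - 3) = 72 / -4 = -18
  v = 3 + (-18) = -15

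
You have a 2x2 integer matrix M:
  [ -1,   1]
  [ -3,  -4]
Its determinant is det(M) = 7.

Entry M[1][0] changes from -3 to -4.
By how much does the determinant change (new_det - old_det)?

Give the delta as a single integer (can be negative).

Cofactor C_10 = -1
Entry delta = -4 - -3 = -1
Det delta = entry_delta * cofactor = -1 * -1 = 1

Answer: 1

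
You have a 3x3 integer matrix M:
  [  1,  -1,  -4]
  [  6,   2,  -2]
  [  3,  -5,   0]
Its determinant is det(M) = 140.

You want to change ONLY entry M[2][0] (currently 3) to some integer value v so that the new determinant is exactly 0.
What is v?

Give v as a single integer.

det is linear in entry M[2][0]: det = old_det + (v - 3) * C_20
Cofactor C_20 = 10
Want det = 0: 140 + (v - 3) * 10 = 0
  (v - 3) = -140 / 10 = -14
  v = 3 + (-14) = -11

Answer: -11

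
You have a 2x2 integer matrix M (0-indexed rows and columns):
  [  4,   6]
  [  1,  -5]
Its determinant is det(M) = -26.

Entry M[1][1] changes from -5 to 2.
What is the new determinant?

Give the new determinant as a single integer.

det is linear in row 1: changing M[1][1] by delta changes det by delta * cofactor(1,1).
Cofactor C_11 = (-1)^(1+1) * minor(1,1) = 4
Entry delta = 2 - -5 = 7
Det delta = 7 * 4 = 28
New det = -26 + 28 = 2

Answer: 2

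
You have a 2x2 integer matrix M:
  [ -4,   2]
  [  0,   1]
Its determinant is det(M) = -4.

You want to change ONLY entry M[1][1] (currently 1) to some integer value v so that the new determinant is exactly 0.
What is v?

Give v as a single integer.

det is linear in entry M[1][1]: det = old_det + (v - 1) * C_11
Cofactor C_11 = -4
Want det = 0: -4 + (v - 1) * -4 = 0
  (v - 1) = 4 / -4 = -1
  v = 1 + (-1) = 0

Answer: 0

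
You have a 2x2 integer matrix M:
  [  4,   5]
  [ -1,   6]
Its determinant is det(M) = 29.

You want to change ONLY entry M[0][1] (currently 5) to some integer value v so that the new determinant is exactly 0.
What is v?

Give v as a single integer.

det is linear in entry M[0][1]: det = old_det + (v - 5) * C_01
Cofactor C_01 = 1
Want det = 0: 29 + (v - 5) * 1 = 0
  (v - 5) = -29 / 1 = -29
  v = 5 + (-29) = -24

Answer: -24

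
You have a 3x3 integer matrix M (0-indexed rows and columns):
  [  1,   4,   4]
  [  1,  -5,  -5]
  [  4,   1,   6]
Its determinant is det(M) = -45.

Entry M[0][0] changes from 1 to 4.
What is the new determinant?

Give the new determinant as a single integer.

Answer: -120

Derivation:
det is linear in row 0: changing M[0][0] by delta changes det by delta * cofactor(0,0).
Cofactor C_00 = (-1)^(0+0) * minor(0,0) = -25
Entry delta = 4 - 1 = 3
Det delta = 3 * -25 = -75
New det = -45 + -75 = -120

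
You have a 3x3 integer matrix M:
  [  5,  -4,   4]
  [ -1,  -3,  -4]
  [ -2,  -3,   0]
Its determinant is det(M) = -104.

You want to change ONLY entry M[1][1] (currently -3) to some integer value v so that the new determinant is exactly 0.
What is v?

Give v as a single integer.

det is linear in entry M[1][1]: det = old_det + (v - -3) * C_11
Cofactor C_11 = 8
Want det = 0: -104 + (v - -3) * 8 = 0
  (v - -3) = 104 / 8 = 13
  v = -3 + (13) = 10

Answer: 10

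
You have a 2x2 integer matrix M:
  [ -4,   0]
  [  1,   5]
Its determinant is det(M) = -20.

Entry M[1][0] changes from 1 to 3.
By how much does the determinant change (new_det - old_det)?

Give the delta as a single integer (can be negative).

Cofactor C_10 = 0
Entry delta = 3 - 1 = 2
Det delta = entry_delta * cofactor = 2 * 0 = 0

Answer: 0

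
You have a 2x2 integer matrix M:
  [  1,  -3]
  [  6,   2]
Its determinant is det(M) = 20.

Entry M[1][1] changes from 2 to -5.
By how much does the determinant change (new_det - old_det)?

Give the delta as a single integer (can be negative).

Answer: -7

Derivation:
Cofactor C_11 = 1
Entry delta = -5 - 2 = -7
Det delta = entry_delta * cofactor = -7 * 1 = -7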